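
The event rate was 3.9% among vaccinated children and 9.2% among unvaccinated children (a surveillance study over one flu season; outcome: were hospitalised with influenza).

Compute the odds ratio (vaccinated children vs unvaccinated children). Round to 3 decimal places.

OR ≈ 0.401

odds, vaccinated children = 0.03900/0.96100 = 0.04058
odds, unvaccinated children = 0.09200/0.90800 = 0.10132
OR = 0.04058 / 0.10132 = 0.401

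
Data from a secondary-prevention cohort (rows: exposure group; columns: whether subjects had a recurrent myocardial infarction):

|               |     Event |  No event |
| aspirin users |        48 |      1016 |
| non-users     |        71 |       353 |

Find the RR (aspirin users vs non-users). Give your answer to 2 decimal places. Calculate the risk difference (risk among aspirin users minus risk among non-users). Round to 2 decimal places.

risk, aspirin users = 48/1064 = 0.04511
risk, non-users = 71/424 = 0.16745
RR = 0.04511 / 0.16745 = 0.27
risk difference = 0.04511 − 0.16745 = -0.12

RR = 0.27; RD = -0.12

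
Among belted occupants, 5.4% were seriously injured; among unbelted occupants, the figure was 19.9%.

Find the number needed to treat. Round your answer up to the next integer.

absolute risk difference = 0.145000
1 / 0.145000 = 6.897 → round up → 7

7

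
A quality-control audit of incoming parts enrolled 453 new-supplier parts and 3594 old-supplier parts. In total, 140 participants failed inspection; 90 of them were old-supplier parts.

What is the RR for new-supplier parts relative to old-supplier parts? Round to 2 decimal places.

4.41

new-supplier parts with the outcome: 140 − 90 = 50
new-supplier parts without the outcome: 453 − 50 = 403
old-supplier parts without the outcome: 3594 − 90 = 3504
risk, new-supplier parts = 50/453 = 0.11038
risk, old-supplier parts = 90/3594 = 0.02504
RR = 0.11038 / 0.02504 = 4.41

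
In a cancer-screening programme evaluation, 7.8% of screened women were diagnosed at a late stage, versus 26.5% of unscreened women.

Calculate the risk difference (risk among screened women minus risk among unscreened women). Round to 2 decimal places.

risk difference = 0.0780 − 0.2650 = -0.19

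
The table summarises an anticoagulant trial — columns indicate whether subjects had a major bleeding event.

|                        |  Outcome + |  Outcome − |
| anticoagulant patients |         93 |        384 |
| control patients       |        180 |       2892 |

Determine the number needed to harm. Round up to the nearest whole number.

risk, anticoagulant patients = 93/477 = 0.194969
risk, control patients = 180/3072 = 0.058594
absolute risk difference = 0.136375
1 / 0.136375 = 7.333 → round up → 8

NNH = 8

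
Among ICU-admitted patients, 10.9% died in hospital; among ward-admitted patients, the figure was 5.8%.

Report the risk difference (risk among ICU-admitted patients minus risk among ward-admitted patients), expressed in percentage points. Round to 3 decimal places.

RD: 5.100

risk difference = 0.1090 − 0.0580 = 0.0510 → 5.100 percentage points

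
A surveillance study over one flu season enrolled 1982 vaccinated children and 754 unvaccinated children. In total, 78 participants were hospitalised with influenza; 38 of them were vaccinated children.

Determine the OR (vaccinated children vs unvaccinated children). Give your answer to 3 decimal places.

OR ≈ 0.349

vaccinated children without the outcome: 1982 − 38 = 1944
unvaccinated children with the outcome: 78 − 38 = 40
unvaccinated children without the outcome: 754 − 40 = 714
OR = (38 × 714) / (1944 × 40) = 27132/77760 ≈ 0.349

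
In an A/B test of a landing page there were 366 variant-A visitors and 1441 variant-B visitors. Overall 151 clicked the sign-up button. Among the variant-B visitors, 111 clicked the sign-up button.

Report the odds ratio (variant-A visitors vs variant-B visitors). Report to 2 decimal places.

variant-A visitors with the outcome: 151 − 111 = 40
variant-A visitors without the outcome: 366 − 40 = 326
variant-B visitors without the outcome: 1441 − 111 = 1330
odds, variant-A visitors = 40/326 = 0.1227
odds, variant-B visitors = 111/1330 = 0.0835
OR = 0.1227 / 0.0835 = 1.47

1.47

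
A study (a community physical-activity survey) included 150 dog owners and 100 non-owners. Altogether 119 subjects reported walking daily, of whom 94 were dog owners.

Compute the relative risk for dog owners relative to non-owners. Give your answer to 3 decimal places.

dog owners without the outcome: 150 − 94 = 56
non-owners with the outcome: 119 − 94 = 25
non-owners without the outcome: 100 − 25 = 75
risk, dog owners = 94/150 = 0.6267
risk, non-owners = 25/100 = 0.2500
RR = 0.6267 / 0.2500 = 2.507

2.507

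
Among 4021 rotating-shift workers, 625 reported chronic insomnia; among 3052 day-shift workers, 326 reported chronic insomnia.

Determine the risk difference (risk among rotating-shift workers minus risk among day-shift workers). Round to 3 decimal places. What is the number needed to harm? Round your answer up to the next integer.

risk, rotating-shift workers = 625/4021 = 0.1554
risk, day-shift workers = 326/3052 = 0.1068
risk difference = 0.1554 − 0.1068 = 0.049
absolute risk difference = 0.048619
1 / 0.048619 = 20.568 → round up → 21

RD = 0.049; NNH = 21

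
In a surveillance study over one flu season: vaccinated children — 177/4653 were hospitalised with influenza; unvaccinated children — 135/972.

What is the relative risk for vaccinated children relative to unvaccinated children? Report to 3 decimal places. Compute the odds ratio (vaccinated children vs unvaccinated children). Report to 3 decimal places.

RR = 0.274; OR = 0.245

risk, vaccinated children = 177/4653 = 0.03804
risk, unvaccinated children = 135/972 = 0.13889
RR = 0.03804 / 0.13889 = 0.274
OR = (177 × 837) / (4476 × 135) = 148149/604260 ≈ 0.245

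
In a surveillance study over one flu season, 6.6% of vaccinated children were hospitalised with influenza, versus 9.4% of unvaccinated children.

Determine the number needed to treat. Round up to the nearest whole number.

36

absolute risk difference = 0.028000
1 / 0.028000 = 35.714 → round up → 36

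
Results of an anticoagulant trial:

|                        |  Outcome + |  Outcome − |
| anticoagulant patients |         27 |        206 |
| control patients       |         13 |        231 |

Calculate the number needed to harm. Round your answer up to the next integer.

risk, anticoagulant patients = 27/233 = 0.115880
risk, control patients = 13/244 = 0.053279
absolute risk difference = 0.062601
1 / 0.062601 = 15.974 → round up → 16

NNH: 16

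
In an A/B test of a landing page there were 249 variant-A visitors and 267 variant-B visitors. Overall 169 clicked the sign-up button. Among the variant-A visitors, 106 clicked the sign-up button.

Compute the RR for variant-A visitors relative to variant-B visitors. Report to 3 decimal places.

1.804

variant-A visitors without the outcome: 249 − 106 = 143
variant-B visitors with the outcome: 169 − 106 = 63
variant-B visitors without the outcome: 267 − 63 = 204
risk, variant-A visitors = 106/249 = 0.4257
risk, variant-B visitors = 63/267 = 0.2360
RR = 0.4257 / 0.2360 = 1.804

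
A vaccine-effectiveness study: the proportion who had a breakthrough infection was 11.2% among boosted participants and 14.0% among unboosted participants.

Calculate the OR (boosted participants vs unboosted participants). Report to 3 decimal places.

odds, boosted participants = 0.1120/0.8880 = 0.1261
odds, unboosted participants = 0.1400/0.8600 = 0.1628
OR = 0.1261 / 0.1628 = 0.775

0.775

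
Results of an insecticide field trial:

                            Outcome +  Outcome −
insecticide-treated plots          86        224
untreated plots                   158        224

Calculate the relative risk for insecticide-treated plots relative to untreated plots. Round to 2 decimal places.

risk, insecticide-treated plots = 86/310 = 0.2774
risk, untreated plots = 158/382 = 0.4136
RR = 0.2774 / 0.4136 = 0.67

0.67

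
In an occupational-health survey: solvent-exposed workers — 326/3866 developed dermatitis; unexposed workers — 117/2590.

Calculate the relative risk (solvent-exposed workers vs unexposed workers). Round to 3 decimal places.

1.867

risk, solvent-exposed workers = 326/3866 = 0.08432
risk, unexposed workers = 117/2590 = 0.04517
RR = 0.08432 / 0.04517 = 1.867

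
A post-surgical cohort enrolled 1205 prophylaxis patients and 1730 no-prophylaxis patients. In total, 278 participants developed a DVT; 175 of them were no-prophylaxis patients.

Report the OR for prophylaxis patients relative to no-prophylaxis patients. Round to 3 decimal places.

prophylaxis patients with the outcome: 278 − 175 = 103
prophylaxis patients without the outcome: 1205 − 103 = 1102
no-prophylaxis patients without the outcome: 1730 − 175 = 1555
odds, prophylaxis patients = 103/1102 = 0.0935
odds, no-prophylaxis patients = 175/1555 = 0.1125
OR = 0.0935 / 0.1125 = 0.831

OR = 0.831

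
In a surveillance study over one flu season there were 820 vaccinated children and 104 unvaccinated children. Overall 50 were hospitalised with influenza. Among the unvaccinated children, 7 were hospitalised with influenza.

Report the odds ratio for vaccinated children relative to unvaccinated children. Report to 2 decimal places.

vaccinated children with the outcome: 50 − 7 = 43
vaccinated children without the outcome: 820 − 43 = 777
unvaccinated children without the outcome: 104 − 7 = 97
odds, vaccinated children = 43/777 = 0.0553
odds, unvaccinated children = 7/97 = 0.0722
OR = 0.0553 / 0.0722 = 0.77

OR: 0.77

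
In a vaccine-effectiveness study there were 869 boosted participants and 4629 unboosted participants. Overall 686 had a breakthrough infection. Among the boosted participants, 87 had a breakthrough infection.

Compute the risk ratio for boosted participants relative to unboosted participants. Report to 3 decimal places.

boosted participants without the outcome: 869 − 87 = 782
unboosted participants with the outcome: 686 − 87 = 599
unboosted participants without the outcome: 4629 − 599 = 4030
risk, boosted participants = 87/869 = 0.1001
risk, unboosted participants = 599/4629 = 0.1294
RR = 0.1001 / 0.1294 = 0.774

RR: 0.774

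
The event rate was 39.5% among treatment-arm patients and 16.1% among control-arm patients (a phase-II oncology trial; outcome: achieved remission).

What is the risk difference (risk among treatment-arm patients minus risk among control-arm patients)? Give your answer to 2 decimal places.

risk difference = 0.3950 − 0.1610 = 0.23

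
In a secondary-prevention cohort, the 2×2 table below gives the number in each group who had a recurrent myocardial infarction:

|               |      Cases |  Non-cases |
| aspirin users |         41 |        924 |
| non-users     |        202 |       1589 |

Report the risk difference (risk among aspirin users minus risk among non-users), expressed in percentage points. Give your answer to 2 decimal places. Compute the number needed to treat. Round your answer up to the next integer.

risk, aspirin users = 41/965 = 0.04249
risk, non-users = 202/1791 = 0.11279
risk difference = 0.04249 − 0.11279 = -0.07030 → -7.03 percentage points
absolute risk difference = 0.070299
1 / 0.070299 = 14.225 → round up → 15

RD = -7.03; NNT = 15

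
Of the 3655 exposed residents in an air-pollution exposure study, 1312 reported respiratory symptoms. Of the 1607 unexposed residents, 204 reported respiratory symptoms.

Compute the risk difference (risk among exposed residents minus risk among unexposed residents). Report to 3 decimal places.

risk, exposed residents = 1312/3655 = 0.3590
risk, unexposed residents = 204/1607 = 0.1269
risk difference = 0.3590 − 0.1269 = 0.232

0.232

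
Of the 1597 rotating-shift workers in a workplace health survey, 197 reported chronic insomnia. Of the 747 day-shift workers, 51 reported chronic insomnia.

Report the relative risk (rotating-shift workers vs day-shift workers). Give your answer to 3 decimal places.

risk, rotating-shift workers = 197/1597 = 0.1234
risk, day-shift workers = 51/747 = 0.0683
RR = 0.1234 / 0.0683 = 1.807

RR ≈ 1.807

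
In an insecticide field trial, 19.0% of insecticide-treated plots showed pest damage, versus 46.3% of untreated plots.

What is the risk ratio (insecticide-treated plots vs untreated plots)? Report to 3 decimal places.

RR = 0.1900 / 0.4630 = 0.410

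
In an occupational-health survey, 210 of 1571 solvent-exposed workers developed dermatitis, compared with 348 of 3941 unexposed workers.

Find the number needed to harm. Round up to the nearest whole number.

risk, solvent-exposed workers = 210/1571 = 0.133673
risk, unexposed workers = 348/3941 = 0.088302
absolute risk difference = 0.045370
1 / 0.045370 = 22.041 → round up → 23

NNH ≈ 23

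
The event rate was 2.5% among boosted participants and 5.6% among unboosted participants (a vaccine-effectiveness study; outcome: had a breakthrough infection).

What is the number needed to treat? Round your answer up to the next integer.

absolute risk difference = 0.031000
1 / 0.031000 = 32.258 → round up → 33

33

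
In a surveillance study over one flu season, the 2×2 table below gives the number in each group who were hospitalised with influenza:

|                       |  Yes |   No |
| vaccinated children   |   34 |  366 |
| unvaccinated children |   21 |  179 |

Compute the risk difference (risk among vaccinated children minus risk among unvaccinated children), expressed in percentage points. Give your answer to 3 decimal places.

risk, vaccinated children = 34/400 = 0.0850
risk, unvaccinated children = 21/200 = 0.1050
risk difference = 0.0850 − 0.1050 = -0.0200 → -2.000 percentage points

RD = -2.000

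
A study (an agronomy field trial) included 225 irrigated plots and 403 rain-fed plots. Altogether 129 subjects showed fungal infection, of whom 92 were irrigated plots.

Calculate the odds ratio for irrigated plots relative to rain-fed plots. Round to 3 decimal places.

OR = 6.843

irrigated plots without the outcome: 225 − 92 = 133
rain-fed plots with the outcome: 129 − 92 = 37
rain-fed plots without the outcome: 403 − 37 = 366
OR = (92 × 366) / (133 × 37) = 33672/4921 ≈ 6.843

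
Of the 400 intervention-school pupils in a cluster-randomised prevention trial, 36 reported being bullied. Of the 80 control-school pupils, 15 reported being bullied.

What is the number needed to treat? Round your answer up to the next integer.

risk, intervention-school pupils = 36/400 = 0.090000
risk, control-school pupils = 15/80 = 0.187500
absolute risk difference = 0.097500
1 / 0.097500 = 10.256 → round up → 11

NNT: 11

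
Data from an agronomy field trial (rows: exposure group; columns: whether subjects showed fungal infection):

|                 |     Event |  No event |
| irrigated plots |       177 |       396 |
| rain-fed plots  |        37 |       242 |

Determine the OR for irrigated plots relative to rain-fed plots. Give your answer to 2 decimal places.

OR = (177 × 242) / (396 × 37) = 42834/14652 ≈ 2.92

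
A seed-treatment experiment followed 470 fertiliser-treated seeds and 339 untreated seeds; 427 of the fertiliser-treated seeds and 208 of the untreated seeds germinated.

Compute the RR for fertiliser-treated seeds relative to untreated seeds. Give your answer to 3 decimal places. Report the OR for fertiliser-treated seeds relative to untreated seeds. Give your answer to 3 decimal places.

RR = 1.481; OR = 6.254

risk, fertiliser-treated seeds = 427/470 = 0.9085
risk, untreated seeds = 208/339 = 0.6136
RR = 0.9085 / 0.6136 = 1.481
OR = (427 × 131) / (43 × 208) = 55937/8944 ≈ 6.254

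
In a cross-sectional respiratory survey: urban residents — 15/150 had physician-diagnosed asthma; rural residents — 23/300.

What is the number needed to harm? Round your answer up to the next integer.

NNH ≈ 43

risk, urban residents = 15/150 = 0.100000
risk, rural residents = 23/300 = 0.076667
absolute risk difference = 0.023333
1 / 0.023333 = 42.858 → round up → 43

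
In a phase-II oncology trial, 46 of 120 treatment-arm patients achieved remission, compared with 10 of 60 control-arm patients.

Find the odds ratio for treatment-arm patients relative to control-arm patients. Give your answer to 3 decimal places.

OR = (46 × 50) / (74 × 10) = 2300/740 ≈ 3.108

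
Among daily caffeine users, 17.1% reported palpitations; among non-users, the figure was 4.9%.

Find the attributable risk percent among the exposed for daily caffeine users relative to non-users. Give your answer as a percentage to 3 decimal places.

AR% = (0.17100 − 0.04900) / 0.17100 = 0.7135 → 71.345%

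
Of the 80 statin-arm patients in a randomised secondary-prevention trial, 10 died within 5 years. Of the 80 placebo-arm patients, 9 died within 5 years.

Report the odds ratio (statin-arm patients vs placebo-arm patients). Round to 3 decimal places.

OR = (10 × 71) / (70 × 9) = 710/630 ≈ 1.127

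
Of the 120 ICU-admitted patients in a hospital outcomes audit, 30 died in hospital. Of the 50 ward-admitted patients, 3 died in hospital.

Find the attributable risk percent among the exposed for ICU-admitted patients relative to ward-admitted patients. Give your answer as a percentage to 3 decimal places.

76.000%

risk, ICU-admitted patients = 30/120 = 0.2500
risk, ward-admitted patients = 3/50 = 0.0600
AR% = (0.2500 − 0.0600) / 0.2500 = 0.7600 → 76.000%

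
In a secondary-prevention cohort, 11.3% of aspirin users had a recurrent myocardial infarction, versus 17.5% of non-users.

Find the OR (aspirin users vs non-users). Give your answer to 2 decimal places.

odds, aspirin users = 0.1130/0.8870 = 0.1274
odds, non-users = 0.1750/0.8250 = 0.2121
OR = 0.1274 / 0.2121 = 0.60

0.60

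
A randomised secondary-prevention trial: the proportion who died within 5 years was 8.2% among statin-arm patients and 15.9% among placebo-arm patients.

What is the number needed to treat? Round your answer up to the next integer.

13

absolute risk difference = 0.077000
1 / 0.077000 = 12.987 → round up → 13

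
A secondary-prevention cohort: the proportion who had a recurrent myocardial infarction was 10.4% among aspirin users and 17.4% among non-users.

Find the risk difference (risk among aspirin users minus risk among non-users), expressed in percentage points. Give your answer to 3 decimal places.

risk difference = 0.1040 − 0.1740 = -0.0700 → -7.000 percentage points

RD: -7.000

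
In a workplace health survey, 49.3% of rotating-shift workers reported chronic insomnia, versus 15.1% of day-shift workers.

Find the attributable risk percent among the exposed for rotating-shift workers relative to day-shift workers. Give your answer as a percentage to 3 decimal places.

AR% = (0.4930 − 0.1510) / 0.4930 = 0.6937 → 69.371%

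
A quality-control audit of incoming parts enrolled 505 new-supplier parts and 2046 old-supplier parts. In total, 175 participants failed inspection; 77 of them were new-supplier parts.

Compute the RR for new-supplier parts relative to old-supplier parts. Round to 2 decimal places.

3.18

new-supplier parts without the outcome: 505 − 77 = 428
old-supplier parts with the outcome: 175 − 77 = 98
old-supplier parts without the outcome: 2046 − 98 = 1948
risk, new-supplier parts = 77/505 = 0.15248
risk, old-supplier parts = 98/2046 = 0.04790
RR = 0.15248 / 0.04790 = 3.18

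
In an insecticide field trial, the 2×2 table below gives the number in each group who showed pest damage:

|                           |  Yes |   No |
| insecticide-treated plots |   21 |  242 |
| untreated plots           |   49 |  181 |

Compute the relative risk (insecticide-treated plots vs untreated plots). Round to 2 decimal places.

RR: 0.37

risk, insecticide-treated plots = 21/263 = 0.0798
risk, untreated plots = 49/230 = 0.2130
RR = 0.0798 / 0.2130 = 0.37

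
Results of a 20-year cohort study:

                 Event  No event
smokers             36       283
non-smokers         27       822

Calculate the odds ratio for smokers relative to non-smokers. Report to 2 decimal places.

OR = (36 × 822) / (283 × 27) = 29592/7641 ≈ 3.87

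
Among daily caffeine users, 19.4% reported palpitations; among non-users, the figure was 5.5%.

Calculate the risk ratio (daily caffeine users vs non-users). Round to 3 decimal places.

RR = 0.1940 / 0.0550 = 3.527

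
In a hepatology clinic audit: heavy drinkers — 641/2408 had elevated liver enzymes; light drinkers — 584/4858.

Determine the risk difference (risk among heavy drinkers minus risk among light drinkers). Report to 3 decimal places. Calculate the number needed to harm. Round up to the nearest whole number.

risk, heavy drinkers = 641/2408 = 0.2662
risk, light drinkers = 584/4858 = 0.1202
risk difference = 0.2662 − 0.1202 = 0.146
absolute risk difference = 0.145982
1 / 0.145982 = 6.850 → round up → 7

RD = 0.146; NNH = 7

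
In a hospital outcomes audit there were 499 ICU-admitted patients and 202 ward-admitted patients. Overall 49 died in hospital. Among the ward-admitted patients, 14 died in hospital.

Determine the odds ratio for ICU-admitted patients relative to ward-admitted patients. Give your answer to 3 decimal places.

ICU-admitted patients with the outcome: 49 − 14 = 35
ICU-admitted patients without the outcome: 499 − 35 = 464
ward-admitted patients without the outcome: 202 − 14 = 188
OR = (35 × 188) / (464 × 14) = 6580/6496 ≈ 1.013

1.013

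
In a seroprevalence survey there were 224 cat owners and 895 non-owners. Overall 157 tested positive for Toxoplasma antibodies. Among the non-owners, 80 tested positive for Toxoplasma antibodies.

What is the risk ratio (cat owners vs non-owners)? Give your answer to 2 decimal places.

3.85

cat owners with the outcome: 157 − 80 = 77
cat owners without the outcome: 224 − 77 = 147
non-owners without the outcome: 895 − 80 = 815
risk, cat owners = 77/224 = 0.3438
risk, non-owners = 80/895 = 0.0894
RR = 0.3438 / 0.0894 = 3.85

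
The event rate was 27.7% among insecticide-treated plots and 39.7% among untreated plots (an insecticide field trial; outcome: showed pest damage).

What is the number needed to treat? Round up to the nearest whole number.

absolute risk difference = 0.120000
1 / 0.120000 = 8.333 → round up → 9

NNT: 9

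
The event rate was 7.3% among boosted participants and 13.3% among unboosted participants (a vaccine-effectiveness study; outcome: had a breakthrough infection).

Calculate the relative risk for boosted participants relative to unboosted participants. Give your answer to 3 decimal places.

RR = 0.0730 / 0.1330 = 0.549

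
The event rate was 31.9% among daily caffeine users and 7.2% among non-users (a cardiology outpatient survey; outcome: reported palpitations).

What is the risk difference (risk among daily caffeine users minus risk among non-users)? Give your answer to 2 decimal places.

risk difference = 0.3190 − 0.0720 = 0.25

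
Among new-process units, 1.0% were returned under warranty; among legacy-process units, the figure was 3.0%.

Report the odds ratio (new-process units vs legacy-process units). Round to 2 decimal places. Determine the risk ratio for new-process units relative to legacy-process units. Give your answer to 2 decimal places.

odds, new-process units = 0.01000/0.99000 = 0.01010
odds, legacy-process units = 0.03000/0.97000 = 0.03093
OR = 0.01010 / 0.03093 = 0.33
RR = 0.01000 / 0.03000 = 0.33

OR = 0.33; RR = 0.33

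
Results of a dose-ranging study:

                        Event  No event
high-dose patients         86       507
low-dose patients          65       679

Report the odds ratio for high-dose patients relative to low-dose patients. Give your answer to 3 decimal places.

1.772

odds, high-dose patients = 86/507 = 0.1696
odds, low-dose patients = 65/679 = 0.0957
OR = 0.1696 / 0.0957 = 1.772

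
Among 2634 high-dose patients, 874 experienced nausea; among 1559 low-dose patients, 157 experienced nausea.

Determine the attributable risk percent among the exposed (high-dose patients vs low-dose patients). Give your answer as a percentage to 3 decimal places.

risk, high-dose patients = 874/2634 = 0.3318
risk, low-dose patients = 157/1559 = 0.1007
AR% = (0.3318 − 0.1007) / 0.3318 = 0.6965 → 69.650%

AR% ≈ 69.650%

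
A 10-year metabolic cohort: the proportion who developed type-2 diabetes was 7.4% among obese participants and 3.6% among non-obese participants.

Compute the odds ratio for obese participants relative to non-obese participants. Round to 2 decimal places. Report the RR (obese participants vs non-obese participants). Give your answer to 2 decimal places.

odds, obese participants = 0.07400/0.92600 = 0.07991
odds, non-obese participants = 0.03600/0.96400 = 0.03734
OR = 0.07991 / 0.03734 = 2.14
RR = 0.07400 / 0.03600 = 2.06

OR = 2.14; RR = 2.06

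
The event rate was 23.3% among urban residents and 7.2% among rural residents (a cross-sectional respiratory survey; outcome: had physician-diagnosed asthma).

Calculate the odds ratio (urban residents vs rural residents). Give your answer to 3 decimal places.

OR ≈ 3.915

odds, urban residents = 0.2330/0.7670 = 0.3038
odds, rural residents = 0.0720/0.9280 = 0.0776
OR = 0.3038 / 0.0776 = 3.915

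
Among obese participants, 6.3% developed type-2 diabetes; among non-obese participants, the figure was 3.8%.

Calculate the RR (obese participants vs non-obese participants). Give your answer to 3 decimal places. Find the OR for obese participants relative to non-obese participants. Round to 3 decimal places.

RR = 1.658; OR = 1.702

RR = 0.06300 / 0.03800 = 1.658
odds, obese participants = 0.06300/0.93700 = 0.06724
odds, non-obese participants = 0.03800/0.96200 = 0.03950
OR = 0.06724 / 0.03950 = 1.702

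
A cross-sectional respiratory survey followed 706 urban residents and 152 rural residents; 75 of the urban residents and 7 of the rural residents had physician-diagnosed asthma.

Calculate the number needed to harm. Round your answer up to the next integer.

risk, urban residents = 75/706 = 0.106232
risk, rural residents = 7/152 = 0.046053
absolute risk difference = 0.060180
1 / 0.060180 = 16.617 → round up → 17

NNH ≈ 17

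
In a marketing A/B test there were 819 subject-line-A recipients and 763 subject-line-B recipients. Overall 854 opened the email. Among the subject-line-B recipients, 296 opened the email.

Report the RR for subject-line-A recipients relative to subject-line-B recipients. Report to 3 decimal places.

subject-line-A recipients with the outcome: 854 − 296 = 558
subject-line-A recipients without the outcome: 819 − 558 = 261
subject-line-B recipients without the outcome: 763 − 296 = 467
risk, subject-line-A recipients = 558/819 = 0.6813
risk, subject-line-B recipients = 296/763 = 0.3879
RR = 0.6813 / 0.3879 = 1.756

RR ≈ 1.756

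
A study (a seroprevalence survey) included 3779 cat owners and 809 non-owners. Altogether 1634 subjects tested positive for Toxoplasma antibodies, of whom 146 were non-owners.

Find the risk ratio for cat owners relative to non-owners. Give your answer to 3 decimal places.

RR: 2.182

cat owners with the outcome: 1634 − 146 = 1488
cat owners without the outcome: 3779 − 1488 = 2291
non-owners without the outcome: 809 − 146 = 663
risk, cat owners = 1488/3779 = 0.3938
risk, non-owners = 146/809 = 0.1805
RR = 0.3938 / 0.1805 = 2.182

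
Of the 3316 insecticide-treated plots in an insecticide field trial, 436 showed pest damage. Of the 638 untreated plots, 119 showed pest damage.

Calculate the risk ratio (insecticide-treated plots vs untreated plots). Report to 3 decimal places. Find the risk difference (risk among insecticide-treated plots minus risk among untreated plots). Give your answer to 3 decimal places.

risk, insecticide-treated plots = 436/3316 = 0.1315
risk, untreated plots = 119/638 = 0.1865
RR = 0.1315 / 0.1865 = 0.705
risk difference = 0.1315 − 0.1865 = -0.055

RR = 0.705; RD = -0.055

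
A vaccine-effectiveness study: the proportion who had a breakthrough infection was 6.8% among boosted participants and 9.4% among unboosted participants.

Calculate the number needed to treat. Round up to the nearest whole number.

NNT: 39

absolute risk difference = 0.026000
1 / 0.026000 = 38.462 → round up → 39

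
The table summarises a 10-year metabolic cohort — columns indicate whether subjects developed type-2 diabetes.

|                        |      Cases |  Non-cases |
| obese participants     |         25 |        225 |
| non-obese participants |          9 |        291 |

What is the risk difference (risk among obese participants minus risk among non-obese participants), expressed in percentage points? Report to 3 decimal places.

risk, obese participants = 25/250 = 0.10000
risk, non-obese participants = 9/300 = 0.03000
risk difference = 0.10000 − 0.03000 = 0.07000 → 7.000 percentage points

RD: 7.000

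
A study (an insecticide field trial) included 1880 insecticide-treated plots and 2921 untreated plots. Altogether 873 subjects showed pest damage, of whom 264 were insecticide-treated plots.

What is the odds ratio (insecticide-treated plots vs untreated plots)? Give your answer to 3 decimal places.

OR = 0.620

insecticide-treated plots without the outcome: 1880 − 264 = 1616
untreated plots with the outcome: 873 − 264 = 609
untreated plots without the outcome: 2921 − 609 = 2312
odds, insecticide-treated plots = 264/1616 = 0.1634
odds, untreated plots = 609/2312 = 0.2634
OR = 0.1634 / 0.2634 = 0.620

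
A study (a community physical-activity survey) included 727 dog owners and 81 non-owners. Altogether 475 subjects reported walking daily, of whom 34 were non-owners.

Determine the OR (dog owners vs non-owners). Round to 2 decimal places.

dog owners with the outcome: 475 − 34 = 441
dog owners without the outcome: 727 − 441 = 286
non-owners without the outcome: 81 − 34 = 47
odds, dog owners = 441/286 = 1.5420
odds, non-owners = 34/47 = 0.7234
OR = 1.5420 / 0.7234 = 2.13

OR = 2.13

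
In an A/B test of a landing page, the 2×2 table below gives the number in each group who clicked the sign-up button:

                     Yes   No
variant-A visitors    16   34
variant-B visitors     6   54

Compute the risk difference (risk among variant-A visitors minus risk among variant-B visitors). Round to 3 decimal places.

RD = 0.220

risk, variant-A visitors = 16/50 = 0.3200
risk, variant-B visitors = 6/60 = 0.1000
risk difference = 0.3200 − 0.1000 = 0.220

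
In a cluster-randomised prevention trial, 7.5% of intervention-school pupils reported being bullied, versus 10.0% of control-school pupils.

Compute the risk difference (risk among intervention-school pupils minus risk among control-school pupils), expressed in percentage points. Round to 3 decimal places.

risk difference = 0.0750 − 0.1000 = -0.0250 → -2.500 percentage points

-2.500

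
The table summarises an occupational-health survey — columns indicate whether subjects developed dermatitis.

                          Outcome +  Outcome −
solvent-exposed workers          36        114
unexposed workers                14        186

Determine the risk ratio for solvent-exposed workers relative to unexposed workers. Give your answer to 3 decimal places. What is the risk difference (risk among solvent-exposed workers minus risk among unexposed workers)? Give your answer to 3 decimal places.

risk, solvent-exposed workers = 36/150 = 0.2400
risk, unexposed workers = 14/200 = 0.0700
RR = 0.2400 / 0.0700 = 3.429
risk difference = 0.2400 − 0.0700 = 0.170

RR = 3.429; RD = 0.170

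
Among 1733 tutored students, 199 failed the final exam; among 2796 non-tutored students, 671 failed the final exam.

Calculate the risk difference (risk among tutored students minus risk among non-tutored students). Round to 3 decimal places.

risk, tutored students = 199/1733 = 0.1148
risk, non-tutored students = 671/2796 = 0.2400
risk difference = 0.1148 − 0.2400 = -0.125

-0.125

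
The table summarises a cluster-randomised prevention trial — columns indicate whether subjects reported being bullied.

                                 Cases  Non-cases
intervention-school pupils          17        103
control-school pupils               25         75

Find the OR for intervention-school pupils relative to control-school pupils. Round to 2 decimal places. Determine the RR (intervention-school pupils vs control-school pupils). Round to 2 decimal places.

OR = (17 × 75) / (103 × 25) = 1275/2575 ≈ 0.50
risk, intervention-school pupils = 17/120 = 0.1417
risk, control-school pupils = 25/100 = 0.2500
RR = 0.1417 / 0.2500 = 0.57

OR = 0.50; RR = 0.57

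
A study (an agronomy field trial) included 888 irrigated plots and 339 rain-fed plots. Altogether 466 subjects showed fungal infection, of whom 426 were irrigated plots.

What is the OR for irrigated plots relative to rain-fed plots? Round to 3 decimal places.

irrigated plots without the outcome: 888 − 426 = 462
rain-fed plots with the outcome: 466 − 426 = 40
rain-fed plots without the outcome: 339 − 40 = 299
OR = (426 × 299) / (462 × 40) = 127374/18480 ≈ 6.893

6.893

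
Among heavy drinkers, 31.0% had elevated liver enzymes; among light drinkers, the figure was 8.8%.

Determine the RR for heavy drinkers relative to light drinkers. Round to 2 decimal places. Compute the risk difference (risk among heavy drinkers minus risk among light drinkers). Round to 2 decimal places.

RR = 0.3100 / 0.0880 = 3.52
risk difference = 0.3100 − 0.0880 = 0.22

RR = 3.52; RD = 0.22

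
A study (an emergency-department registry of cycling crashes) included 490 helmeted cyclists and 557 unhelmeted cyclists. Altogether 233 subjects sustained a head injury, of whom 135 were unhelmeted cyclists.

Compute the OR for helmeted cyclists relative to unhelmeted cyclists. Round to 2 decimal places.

0.78

helmeted cyclists with the outcome: 233 − 135 = 98
helmeted cyclists without the outcome: 490 − 98 = 392
unhelmeted cyclists without the outcome: 557 − 135 = 422
OR = (98 × 422) / (392 × 135) = 41356/52920 ≈ 0.78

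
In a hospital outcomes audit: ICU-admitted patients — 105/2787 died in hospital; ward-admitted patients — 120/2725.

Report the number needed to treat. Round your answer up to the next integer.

risk, ICU-admitted patients = 105/2787 = 0.037675
risk, ward-admitted patients = 120/2725 = 0.044037
absolute risk difference = 0.006362
1 / 0.006362 = 157.183 → round up → 158

158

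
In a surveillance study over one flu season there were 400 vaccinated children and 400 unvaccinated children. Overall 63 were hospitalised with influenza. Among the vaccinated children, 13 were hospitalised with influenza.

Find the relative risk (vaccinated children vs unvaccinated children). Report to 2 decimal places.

vaccinated children without the outcome: 400 − 13 = 387
unvaccinated children with the outcome: 63 − 13 = 50
unvaccinated children without the outcome: 400 − 50 = 350
risk, vaccinated children = 13/400 = 0.03250
risk, unvaccinated children = 50/400 = 0.12500
RR = 0.03250 / 0.12500 = 0.26

RR ≈ 0.26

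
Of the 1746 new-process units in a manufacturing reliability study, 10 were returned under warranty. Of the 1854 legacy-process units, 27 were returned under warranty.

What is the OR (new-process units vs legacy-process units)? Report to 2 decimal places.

OR ≈ 0.39

odds, new-process units = 10/1736 = 0.00576
odds, legacy-process units = 27/1827 = 0.01478
OR = 0.00576 / 0.01478 = 0.39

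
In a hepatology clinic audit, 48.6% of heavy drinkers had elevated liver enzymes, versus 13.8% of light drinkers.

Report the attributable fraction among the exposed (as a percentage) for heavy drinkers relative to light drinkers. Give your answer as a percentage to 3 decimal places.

AR% = (0.4860 − 0.1380) / 0.4860 = 0.7160 → 71.605%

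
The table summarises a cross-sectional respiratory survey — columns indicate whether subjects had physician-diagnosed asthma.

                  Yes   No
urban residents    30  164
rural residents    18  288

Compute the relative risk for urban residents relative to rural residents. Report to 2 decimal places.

RR: 2.63

risk, urban residents = 30/194 = 0.1546
risk, rural residents = 18/306 = 0.0588
RR = 0.1546 / 0.0588 = 2.63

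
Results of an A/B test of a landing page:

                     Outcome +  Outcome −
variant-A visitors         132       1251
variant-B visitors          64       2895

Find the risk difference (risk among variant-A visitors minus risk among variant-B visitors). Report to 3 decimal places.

0.074

risk, variant-A visitors = 132/1383 = 0.09544
risk, variant-B visitors = 64/2959 = 0.02163
risk difference = 0.09544 − 0.02163 = 0.074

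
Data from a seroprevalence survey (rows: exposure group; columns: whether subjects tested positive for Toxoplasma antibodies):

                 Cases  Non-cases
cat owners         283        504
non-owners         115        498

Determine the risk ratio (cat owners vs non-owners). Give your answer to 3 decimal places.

risk, cat owners = 283/787 = 0.3596
risk, non-owners = 115/613 = 0.1876
RR = 0.3596 / 0.1876 = 1.917

RR: 1.917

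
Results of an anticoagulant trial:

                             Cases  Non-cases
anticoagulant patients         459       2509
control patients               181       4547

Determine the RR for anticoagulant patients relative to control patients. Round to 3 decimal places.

risk, anticoagulant patients = 459/2968 = 0.15465
risk, control patients = 181/4728 = 0.03828
RR = 0.15465 / 0.03828 = 4.040

RR = 4.040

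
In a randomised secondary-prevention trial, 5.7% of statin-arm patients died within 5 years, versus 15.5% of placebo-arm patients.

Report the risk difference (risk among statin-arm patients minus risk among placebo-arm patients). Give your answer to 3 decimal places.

risk difference = 0.0570 − 0.1550 = -0.098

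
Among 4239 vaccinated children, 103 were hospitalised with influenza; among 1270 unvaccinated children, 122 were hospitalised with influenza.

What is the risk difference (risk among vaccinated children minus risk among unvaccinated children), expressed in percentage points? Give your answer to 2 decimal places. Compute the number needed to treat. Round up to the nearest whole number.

risk, vaccinated children = 103/4239 = 0.02430
risk, unvaccinated children = 122/1270 = 0.09606
risk difference = 0.02430 − 0.09606 = -0.07176 → -7.18 percentage points
absolute risk difference = 0.071765
1 / 0.071765 = 13.934 → round up → 14

RD = -7.18; NNT = 14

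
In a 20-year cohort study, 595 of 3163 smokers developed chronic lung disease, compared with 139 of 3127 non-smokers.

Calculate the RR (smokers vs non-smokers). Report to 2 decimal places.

risk, smokers = 595/3163 = 0.18811
risk, non-smokers = 139/3127 = 0.04445
RR = 0.18811 / 0.04445 = 4.23

RR ≈ 4.23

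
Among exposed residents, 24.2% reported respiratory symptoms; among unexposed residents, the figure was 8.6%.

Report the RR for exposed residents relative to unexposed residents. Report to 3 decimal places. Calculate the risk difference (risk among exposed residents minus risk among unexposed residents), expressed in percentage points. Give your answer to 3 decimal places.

RR = 0.2420 / 0.0860 = 2.814
risk difference = 0.2420 − 0.0860 = 0.1560 → 15.600 percentage points

RR = 2.814; RD = 15.600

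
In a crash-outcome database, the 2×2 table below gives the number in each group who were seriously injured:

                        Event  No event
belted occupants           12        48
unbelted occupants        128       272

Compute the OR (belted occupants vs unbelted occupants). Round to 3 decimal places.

OR = (12 × 272) / (48 × 128) = 3264/6144 ≈ 0.531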